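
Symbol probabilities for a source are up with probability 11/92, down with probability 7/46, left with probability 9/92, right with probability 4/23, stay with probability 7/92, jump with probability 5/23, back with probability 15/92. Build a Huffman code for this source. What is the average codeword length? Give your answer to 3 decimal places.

Repeatedly combine the two least-probable nodes; the expected code length is the sum of the merged weights.
merge 7/92 + 9/92 → 4/23
merge 11/92 + 7/46 → 25/92
merge 15/92 + 4/23 → 31/92
merge 4/23 + 5/23 → 9/23
merge 25/92 + 31/92 → 14/23
merge 9/23 + 14/23 → 1
L = 4/23 + 25/92 + 31/92 + 9/23 + 14/23 + 1 = 64/23 ≈ 2.783 bits/symbol.

2.783 bits/symbol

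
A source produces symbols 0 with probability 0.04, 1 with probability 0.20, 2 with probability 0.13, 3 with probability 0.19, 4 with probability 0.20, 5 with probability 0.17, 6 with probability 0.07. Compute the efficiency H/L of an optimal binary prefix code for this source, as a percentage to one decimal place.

98.0%

Entropy H = −Σ p log₂ p ≈ 2.6555 bits.
Huffman merges: 1/25+7/100→11/100; 11/100+13/100→6/25; 17/100+19/100→9/25; 1/5+1/5→2/5; 6/25+9/25→3/5; 2/5+3/5→1. L = 271/100 ≈ 2.7100.
Efficiency = H/L = 2.6555/2.7100 = 98.0%.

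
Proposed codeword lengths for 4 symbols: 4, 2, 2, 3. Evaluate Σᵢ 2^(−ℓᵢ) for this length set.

0.6875

With common denominator 2^4 = 16: Σ 2^(−ℓᵢ) = 1/16 + 4/16 + 4/16 + 2/16 = 11/16 = 0.6875.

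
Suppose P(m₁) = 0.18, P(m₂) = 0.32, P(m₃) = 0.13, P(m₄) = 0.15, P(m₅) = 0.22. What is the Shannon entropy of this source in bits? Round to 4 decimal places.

2.2451 bits

H = −Σ pᵢ log₂ pᵢ.
−0.18·log₂(0.18) = 0.4453
−0.32·log₂(0.32) = 0.5260
−0.13·log₂(0.13) = 0.3826
−0.15·log₂(0.15) = 0.4105
−0.22·log₂(0.22) = 0.4806
Sum ≈ 2.2451 → 2.2451 bits.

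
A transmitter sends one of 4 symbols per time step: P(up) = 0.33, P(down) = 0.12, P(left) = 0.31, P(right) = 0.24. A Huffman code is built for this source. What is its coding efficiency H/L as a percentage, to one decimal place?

Entropy H = −Σ p log₂ p ≈ 1.9128 bits.
Huffman merges: 3/25+6/25→9/25; 31/100+33/100→16/25; 9/25+16/25→1. L = 2 ≈ 2.0000.
Efficiency = H/L = 1.9128/2.0000 = 95.6%.

95.6%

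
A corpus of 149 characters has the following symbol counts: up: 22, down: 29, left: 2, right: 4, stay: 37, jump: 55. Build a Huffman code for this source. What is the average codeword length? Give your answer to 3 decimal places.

2.228 bits/symbol

Probabilities are the counts divided by 149.
Repeatedly combine the two least-probable nodes; the expected code length is the sum of the merged weights.
merge 2/149 + 4/149 → 6/149
merge 6/149 + 22/149 → 28/149
merge 28/149 + 29/149 → 57/149
merge 37/149 + 55/149 → 92/149
merge 57/149 + 92/149 → 1
L = 6/149 + 28/149 + 57/149 + 92/149 + 1 = 332/149 ≈ 2.228 bits/symbol.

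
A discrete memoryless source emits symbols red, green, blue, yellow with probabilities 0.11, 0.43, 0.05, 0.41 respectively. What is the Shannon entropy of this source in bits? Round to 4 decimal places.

1.6173 bits

H = −Σ pᵢ log₂ pᵢ.
−0.11·log₂(0.11) = 0.3503
−0.43·log₂(0.43) = 0.5236
−0.05·log₂(0.05) = 0.2161
−0.41·log₂(0.41) = 0.5274
Sum ≈ 1.6173 → 1.6173 bits.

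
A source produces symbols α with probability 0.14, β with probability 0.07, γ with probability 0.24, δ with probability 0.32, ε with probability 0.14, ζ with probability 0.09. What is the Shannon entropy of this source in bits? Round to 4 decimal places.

2.3956 bits

H = −Σ pᵢ log₂ pᵢ.
−0.14·log₂(0.14) = 0.3971
−0.07·log₂(0.07) = 0.2686
−0.24·log₂(0.24) = 0.4941
−0.32·log₂(0.32) = 0.5260
−0.14·log₂(0.14) = 0.3971
−0.09·log₂(0.09) = 0.3127
Sum ≈ 2.3956 → 2.3956 bits.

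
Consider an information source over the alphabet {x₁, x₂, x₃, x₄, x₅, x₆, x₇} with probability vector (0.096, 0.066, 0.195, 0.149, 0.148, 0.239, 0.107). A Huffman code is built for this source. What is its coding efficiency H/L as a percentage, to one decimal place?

98.9%

Entropy H = −Σ p log₂ p ≈ 2.6990 bits.
Huffman merges: 33/500+12/125→81/500; 107/1000+37/250→51/200; 149/1000+81/500→311/1000; 39/200+239/1000→217/500; 51/200+311/1000→283/500; 217/500+283/500→1. L = 341/125 ≈ 2.7280.
Efficiency = H/L = 2.6990/2.7280 = 98.9%.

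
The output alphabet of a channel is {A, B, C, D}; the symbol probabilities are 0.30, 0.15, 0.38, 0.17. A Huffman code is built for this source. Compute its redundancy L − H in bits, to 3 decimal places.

0.043 bits

Entropy H = −Σ p log₂ p ≈ 1.8967 bits.
Huffman merges: 3/20+17/100→8/25; 3/10+8/25→31/50; 19/50+31/50→1. L = 97/50 ≈ 1.9400.
L − H = 1.9400 − 1.8967 = 0.043 bits.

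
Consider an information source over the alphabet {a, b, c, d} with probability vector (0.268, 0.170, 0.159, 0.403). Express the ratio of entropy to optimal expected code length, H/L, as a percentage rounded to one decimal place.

98.3%

Entropy H = −Σ p log₂ p ≈ 1.8939 bits.
Huffman merges: 159/1000+17/100→329/1000; 67/250+329/1000→597/1000; 403/1000+597/1000→1. L = 963/500 ≈ 1.9260.
Efficiency = H/L = 1.8939/1.9260 = 98.3%.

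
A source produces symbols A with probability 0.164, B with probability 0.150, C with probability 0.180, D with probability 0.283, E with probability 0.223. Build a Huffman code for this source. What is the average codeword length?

2.314 bits/symbol

Repeatedly combine the two least-probable nodes; the expected code length is the sum of the merged weights.
merge 3/20 + 41/250 → 157/500
merge 9/50 + 223/1000 → 403/1000
merge 283/1000 + 157/500 → 597/1000
merge 403/1000 + 597/1000 → 1
L = 157/500 + 403/1000 + 597/1000 + 1 = 1157/500 = 2.314 bits/symbol.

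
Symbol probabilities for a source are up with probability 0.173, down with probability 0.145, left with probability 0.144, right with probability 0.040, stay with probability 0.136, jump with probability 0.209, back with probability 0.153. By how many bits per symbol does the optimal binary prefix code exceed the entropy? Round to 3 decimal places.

0.083 bits

Entropy H = −Σ p log₂ p ≈ 2.7080 bits.
Huffman merges: 1/25+17/125→22/125; 18/125+29/200→289/1000; 153/1000+173/1000→163/500; 22/125+209/1000→77/200; 289/1000+163/500→123/200; 77/200+123/200→1. L = 2791/1000 ≈ 2.7910.
L − H = 2.7910 − 2.7080 = 0.083 bits.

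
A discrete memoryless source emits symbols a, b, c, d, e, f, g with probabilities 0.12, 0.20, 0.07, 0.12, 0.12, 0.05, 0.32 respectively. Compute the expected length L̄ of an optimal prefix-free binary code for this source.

2.6 bits/symbol

Repeatedly combine the two least-probable nodes; the expected code length is the sum of the merged weights.
merge 1/20 + 7/100 → 3/25
merge 3/25 + 3/25 → 6/25
merge 3/25 + 3/25 → 6/25
merge 1/5 + 6/25 → 11/25
merge 6/25 + 8/25 → 14/25
merge 11/25 + 14/25 → 1
L = 3/25 + 6/25 + 6/25 + 11/25 + 14/25 + 1 = 13/5 = 2.6 bits/symbol.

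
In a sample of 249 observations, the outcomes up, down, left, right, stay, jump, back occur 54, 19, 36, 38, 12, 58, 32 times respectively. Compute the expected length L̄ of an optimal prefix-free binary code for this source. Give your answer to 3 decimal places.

2.675 bits/symbol

Probabilities are the counts divided by 249.
Repeatedly combine the two least-probable nodes; the expected code length is the sum of the merged weights.
merge 4/83 + 19/249 → 31/249
merge 31/249 + 32/249 → 21/83
merge 12/83 + 38/249 → 74/249
merge 18/83 + 58/249 → 112/249
merge 21/83 + 74/249 → 137/249
merge 112/249 + 137/249 → 1
L = 31/249 + 21/83 + 74/249 + 112/249 + 137/249 + 1 = 222/83 ≈ 2.675 bits/symbol.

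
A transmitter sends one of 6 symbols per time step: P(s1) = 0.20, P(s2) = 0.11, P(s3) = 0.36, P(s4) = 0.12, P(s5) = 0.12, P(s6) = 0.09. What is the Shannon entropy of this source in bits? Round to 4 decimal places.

2.3921 bits

H = −Σ pᵢ log₂ pᵢ.
−0.20·log₂(0.20) = 0.4644
−0.11·log₂(0.11) = 0.3503
−0.36·log₂(0.36) = 0.5306
−0.12·log₂(0.12) = 0.3671
−0.12·log₂(0.12) = 0.3671
−0.09·log₂(0.09) = 0.3127
Sum ≈ 2.3921 → 2.3921 bits.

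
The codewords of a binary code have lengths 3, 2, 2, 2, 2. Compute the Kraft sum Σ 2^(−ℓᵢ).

With common denominator 2^3 = 8: Σ 2^(−ℓᵢ) = 1/8 + 2/8 + 2/8 + 2/8 + 2/8 = 9/8 = 1.125.

1.125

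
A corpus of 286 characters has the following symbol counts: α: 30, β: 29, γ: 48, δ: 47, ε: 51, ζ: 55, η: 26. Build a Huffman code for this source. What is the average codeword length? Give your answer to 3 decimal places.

Probabilities are the counts divided by 286.
Repeatedly combine the two least-probable nodes; the expected code length is the sum of the merged weights.
merge 1/11 + 29/286 → 5/26
merge 15/143 + 47/286 → 7/26
merge 24/143 + 51/286 → 9/26
merge 5/26 + 5/26 → 5/13
merge 7/26 + 9/26 → 8/13
merge 5/13 + 8/13 → 1
L = 5/26 + 7/26 + 9/26 + 5/13 + 8/13 + 1 = 73/26 ≈ 2.808 bits/symbol.

2.808 bits/symbol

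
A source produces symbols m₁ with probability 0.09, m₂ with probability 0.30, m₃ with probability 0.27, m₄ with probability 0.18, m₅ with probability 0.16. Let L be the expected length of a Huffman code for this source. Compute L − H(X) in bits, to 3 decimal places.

0.038 bits

Entropy H = −Σ p log₂ p ≈ 2.2121 bits.
Huffman merges: 9/100+4/25→1/4; 9/50+1/4→43/100; 27/100+3/10→57/100; 43/100+57/100→1. L = 9/4 ≈ 2.2500.
L − H = 2.2500 − 2.2121 = 0.038 bits.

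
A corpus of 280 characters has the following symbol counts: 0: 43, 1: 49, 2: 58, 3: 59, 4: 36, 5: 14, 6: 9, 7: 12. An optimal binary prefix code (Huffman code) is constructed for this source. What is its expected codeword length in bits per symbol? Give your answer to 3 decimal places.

2.782 bits/symbol

Probabilities are the counts divided by 280.
Repeatedly combine the two least-probable nodes; the expected code length is the sum of the merged weights.
merge 9/280 + 3/70 → 3/40
merge 1/20 + 3/40 → 1/8
merge 1/8 + 9/70 → 71/280
merge 43/280 + 7/40 → 23/70
merge 29/140 + 59/280 → 117/280
merge 71/280 + 23/70 → 163/280
merge 117/280 + 163/280 → 1
L = 3/40 + 1/8 + 71/280 + 23/70 + 117/280 + 163/280 + 1 = 779/280 ≈ 2.782 bits/symbol.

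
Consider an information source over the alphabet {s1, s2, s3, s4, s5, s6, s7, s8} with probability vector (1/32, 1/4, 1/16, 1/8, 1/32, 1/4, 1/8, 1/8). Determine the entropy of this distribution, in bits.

Each probability is a power of 1/2, so log₂(1/p) is an integer.
H = Σ p·log₂(1/p) = 1/32·5 + 1/4·2 + 1/16·4 + 1/8·3 + 1/32·5 + 1/4·2 + 1/8·3 + 1/8·3 = 2.6875 bits.

2.6875 bits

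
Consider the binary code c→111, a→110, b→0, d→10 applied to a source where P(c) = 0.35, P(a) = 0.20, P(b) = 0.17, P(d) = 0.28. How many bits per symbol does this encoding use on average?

2.38 bits/symbol

L̄ = Σ pᵢ·ℓᵢ = 0.35·3 + 0.20·3 + 0.17·1 + 0.28·2 = 2.38 bits/symbol.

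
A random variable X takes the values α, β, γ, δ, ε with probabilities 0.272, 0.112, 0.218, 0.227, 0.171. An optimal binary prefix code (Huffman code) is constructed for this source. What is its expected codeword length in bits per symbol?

2.283 bits/symbol

Repeatedly combine the two least-probable nodes; the expected code length is the sum of the merged weights.
merge 14/125 + 171/1000 → 283/1000
merge 109/500 + 227/1000 → 89/200
merge 34/125 + 283/1000 → 111/200
merge 89/200 + 111/200 → 1
L = 283/1000 + 89/200 + 111/200 + 1 = 2283/1000 = 2.283 bits/symbol.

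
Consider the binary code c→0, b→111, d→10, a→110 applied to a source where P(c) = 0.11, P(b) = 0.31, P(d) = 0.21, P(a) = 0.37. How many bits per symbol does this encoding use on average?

L̄ = Σ pᵢ·ℓᵢ = 0.11·1 + 0.31·3 + 0.21·2 + 0.37·3 = 2.57 bits/symbol.

2.57 bits/symbol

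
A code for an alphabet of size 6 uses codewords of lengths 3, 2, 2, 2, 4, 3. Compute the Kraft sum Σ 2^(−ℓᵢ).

1.0625

With common denominator 2^4 = 16: Σ 2^(−ℓᵢ) = 2/16 + 4/16 + 4/16 + 4/16 + 1/16 + 2/16 = 17/16 = 1.0625.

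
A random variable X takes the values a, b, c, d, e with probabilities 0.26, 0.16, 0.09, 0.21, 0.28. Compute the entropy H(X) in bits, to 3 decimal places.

H = −Σ pᵢ log₂ pᵢ.
−0.26·log₂(0.26) = 0.5053
−0.16·log₂(0.16) = 0.4230
−0.09·log₂(0.09) = 0.3127
−0.21·log₂(0.21) = 0.4728
−0.28·log₂(0.28) = 0.5142
Sum ≈ 2.2280 → 2.228 bits.

2.228 bits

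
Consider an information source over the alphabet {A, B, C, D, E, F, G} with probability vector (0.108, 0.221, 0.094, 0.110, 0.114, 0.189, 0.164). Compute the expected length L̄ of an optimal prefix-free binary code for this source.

2.779 bits/symbol

Repeatedly combine the two least-probable nodes; the expected code length is the sum of the merged weights.
merge 47/500 + 27/250 → 101/500
merge 11/100 + 57/500 → 28/125
merge 41/250 + 189/1000 → 353/1000
merge 101/500 + 221/1000 → 423/1000
merge 28/125 + 353/1000 → 577/1000
merge 423/1000 + 577/1000 → 1
L = 101/500 + 28/125 + 353/1000 + 423/1000 + 577/1000 + 1 = 2779/1000 = 2.779 bits/symbol.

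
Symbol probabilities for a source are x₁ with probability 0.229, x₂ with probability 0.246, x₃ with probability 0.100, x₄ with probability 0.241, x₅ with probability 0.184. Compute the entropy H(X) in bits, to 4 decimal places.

H = −Σ pᵢ log₂ pᵢ.
−0.229·log₂(0.229) = 0.4870
−0.246·log₂(0.246) = 0.4977
−0.100·log₂(0.100) = 0.3322
−0.241·log₂(0.241) = 0.4947
−0.184·log₂(0.184) = 0.4494
Sum ≈ 2.2610 → 2.2610 bits.

2.2610 bits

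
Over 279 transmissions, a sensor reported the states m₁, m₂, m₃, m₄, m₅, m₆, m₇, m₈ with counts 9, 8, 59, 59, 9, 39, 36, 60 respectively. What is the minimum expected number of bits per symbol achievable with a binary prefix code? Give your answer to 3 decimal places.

2.728 bits/symbol

Probabilities are the counts divided by 279.
Repeatedly combine the two least-probable nodes; the expected code length is the sum of the merged weights.
merge 8/279 + 1/31 → 17/279
merge 1/31 + 17/279 → 26/279
merge 26/279 + 4/31 → 2/9
merge 13/93 + 59/279 → 98/279
merge 59/279 + 20/93 → 119/279
merge 2/9 + 98/279 → 160/279
merge 119/279 + 160/279 → 1
L = 17/279 + 26/279 + 2/9 + 98/279 + 119/279 + 160/279 + 1 = 761/279 ≈ 2.728 bits/symbol.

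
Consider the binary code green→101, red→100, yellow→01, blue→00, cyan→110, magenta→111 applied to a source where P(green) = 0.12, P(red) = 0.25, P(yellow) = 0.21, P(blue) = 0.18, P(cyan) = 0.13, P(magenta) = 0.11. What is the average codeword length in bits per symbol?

2.61 bits/symbol

L̄ = Σ pᵢ·ℓᵢ = 0.12·3 + 0.25·3 + 0.21·2 + 0.18·2 + 0.13·3 + 0.11·3 = 2.61 bits/symbol.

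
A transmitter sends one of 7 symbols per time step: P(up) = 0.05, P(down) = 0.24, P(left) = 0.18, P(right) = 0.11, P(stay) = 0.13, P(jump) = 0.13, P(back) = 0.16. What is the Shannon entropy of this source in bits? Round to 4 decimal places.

H = −Σ pᵢ log₂ pᵢ.
−0.05·log₂(0.05) = 0.2161
−0.24·log₂(0.24) = 0.4941
−0.18·log₂(0.18) = 0.4453
−0.11·log₂(0.11) = 0.3503
−0.13·log₂(0.13) = 0.3826
−0.13·log₂(0.13) = 0.3826
−0.16·log₂(0.16) = 0.4230
Sum ≈ 2.6941 → 2.6941 bits.

2.6941 bits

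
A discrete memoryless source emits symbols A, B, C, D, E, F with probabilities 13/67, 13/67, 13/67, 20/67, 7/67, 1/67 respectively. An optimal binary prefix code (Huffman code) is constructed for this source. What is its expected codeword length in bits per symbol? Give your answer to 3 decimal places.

Repeatedly combine the two least-probable nodes; the expected code length is the sum of the merged weights.
merge 1/67 + 7/67 → 8/67
merge 8/67 + 13/67 → 21/67
merge 13/67 + 13/67 → 26/67
merge 20/67 + 21/67 → 41/67
merge 26/67 + 41/67 → 1
L = 8/67 + 21/67 + 26/67 + 41/67 + 1 = 163/67 ≈ 2.433 bits/symbol.

2.433 bits/symbol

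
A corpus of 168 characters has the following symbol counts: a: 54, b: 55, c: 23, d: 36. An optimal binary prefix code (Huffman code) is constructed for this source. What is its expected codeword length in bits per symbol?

2 bits/symbol

Probabilities are the counts divided by 168.
Repeatedly combine the two least-probable nodes; the expected code length is the sum of the merged weights.
merge 23/168 + 3/14 → 59/168
merge 9/28 + 55/168 → 109/168
merge 59/168 + 109/168 → 1
L = 59/168 + 109/168 + 1 = 2 bits/symbol.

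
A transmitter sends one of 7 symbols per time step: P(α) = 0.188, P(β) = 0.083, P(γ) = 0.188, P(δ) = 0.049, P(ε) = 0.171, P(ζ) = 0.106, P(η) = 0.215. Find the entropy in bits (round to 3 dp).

H = −Σ pᵢ log₂ pᵢ.
−0.188·log₂(0.188) = 0.4533
−0.083·log₂(0.083) = 0.2980
−0.188·log₂(0.188) = 0.4533
−0.049·log₂(0.049) = 0.2132
−0.171·log₂(0.171) = 0.4357
−0.106·log₂(0.106) = 0.3432
−0.215·log₂(0.215) = 0.4768
Sum ≈ 2.6735 → 2.674 bits.

2.674 bits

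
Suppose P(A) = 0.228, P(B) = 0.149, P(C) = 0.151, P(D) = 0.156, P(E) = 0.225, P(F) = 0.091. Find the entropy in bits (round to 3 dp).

2.524 bits

H = −Σ pᵢ log₂ pᵢ.
−0.228·log₂(0.228) = 0.4863
−0.149·log₂(0.149) = 0.4092
−0.151·log₂(0.151) = 0.4118
−0.156·log₂(0.156) = 0.4181
−0.225·log₂(0.225) = 0.4842
−0.091·log₂(0.091) = 0.3147
Sum ≈ 2.5244 → 2.524 bits.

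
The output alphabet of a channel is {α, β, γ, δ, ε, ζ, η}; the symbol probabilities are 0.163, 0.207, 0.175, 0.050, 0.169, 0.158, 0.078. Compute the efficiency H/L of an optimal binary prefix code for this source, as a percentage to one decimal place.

Entropy H = −Σ p log₂ p ≈ 2.6942 bits.
Huffman merges: 1/20+39/500→16/125; 16/125+79/500→143/500; 163/1000+169/1000→83/250; 7/40+207/1000→191/500; 143/500+83/250→309/500; 191/500+309/500→1. L = 1373/500 ≈ 2.7460.
Efficiency = H/L = 2.6942/2.7460 = 98.1%.

98.1%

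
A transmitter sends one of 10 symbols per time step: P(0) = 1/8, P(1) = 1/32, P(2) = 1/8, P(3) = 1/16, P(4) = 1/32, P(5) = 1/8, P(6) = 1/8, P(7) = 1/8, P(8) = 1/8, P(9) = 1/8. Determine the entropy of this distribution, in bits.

3.1875 bits

Each probability is a power of 1/2, so log₂(1/p) is an integer.
H = Σ p·log₂(1/p) = 1/8·3 + 1/32·5 + 1/8·3 + 1/16·4 + 1/32·5 + 1/8·3 + 1/8·3 + 1/8·3 + 1/8·3 + 1/8·3 = 3.1875 bits.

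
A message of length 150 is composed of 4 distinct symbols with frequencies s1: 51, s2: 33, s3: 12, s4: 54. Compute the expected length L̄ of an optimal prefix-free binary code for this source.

Probabilities are the counts divided by 150.
Repeatedly combine the two least-probable nodes; the expected code length is the sum of the merged weights.
merge 2/25 + 11/50 → 3/10
merge 3/10 + 17/50 → 16/25
merge 9/25 + 16/25 → 1
L = 3/10 + 16/25 + 1 = 97/50 = 1.94 bits/symbol.

1.94 bits/symbol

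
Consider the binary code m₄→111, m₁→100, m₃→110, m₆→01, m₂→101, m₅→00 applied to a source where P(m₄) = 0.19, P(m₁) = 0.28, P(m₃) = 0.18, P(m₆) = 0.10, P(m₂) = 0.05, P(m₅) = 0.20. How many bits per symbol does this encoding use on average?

L̄ = Σ pᵢ·ℓᵢ = 0.19·3 + 0.28·3 + 0.18·3 + 0.10·2 + 0.05·3 + 0.20·2 = 2.7 bits/symbol.

2.7 bits/symbol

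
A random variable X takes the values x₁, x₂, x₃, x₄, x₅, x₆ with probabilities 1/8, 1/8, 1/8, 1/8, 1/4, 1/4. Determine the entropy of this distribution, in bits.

2.5 bits

Each probability is a power of 1/2, so log₂(1/p) is an integer.
H = Σ p·log₂(1/p) = 1/8·3 + 1/8·3 + 1/8·3 + 1/8·3 + 1/4·2 + 1/4·2 = 2.5 bits.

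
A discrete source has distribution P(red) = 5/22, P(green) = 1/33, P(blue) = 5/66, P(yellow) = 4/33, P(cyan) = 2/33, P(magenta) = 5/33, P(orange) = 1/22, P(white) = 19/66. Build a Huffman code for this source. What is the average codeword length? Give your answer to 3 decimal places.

2.697 bits/symbol

Repeatedly combine the two least-probable nodes; the expected code length is the sum of the merged weights.
merge 1/33 + 1/22 → 5/66
merge 2/33 + 5/66 → 3/22
merge 5/66 + 4/33 → 13/66
merge 3/22 + 5/33 → 19/66
merge 13/66 + 5/22 → 14/33
merge 19/66 + 19/66 → 19/33
merge 14/33 + 19/33 → 1
L = 5/66 + 3/22 + 13/66 + 19/66 + 14/33 + 19/33 + 1 = 89/33 ≈ 2.697 bits/symbol.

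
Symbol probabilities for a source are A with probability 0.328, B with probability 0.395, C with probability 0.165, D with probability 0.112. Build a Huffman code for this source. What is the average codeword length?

1.882 bits/symbol

Repeatedly combine the two least-probable nodes; the expected code length is the sum of the merged weights.
merge 14/125 + 33/200 → 277/1000
merge 277/1000 + 41/125 → 121/200
merge 79/200 + 121/200 → 1
L = 277/1000 + 121/200 + 1 = 941/500 = 1.882 bits/symbol.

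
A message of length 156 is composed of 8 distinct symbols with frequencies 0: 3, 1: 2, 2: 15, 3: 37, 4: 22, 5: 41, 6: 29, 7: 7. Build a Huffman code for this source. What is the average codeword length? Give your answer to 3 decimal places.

2.596 bits/symbol

Probabilities are the counts divided by 156.
Repeatedly combine the two least-probable nodes; the expected code length is the sum of the merged weights.
merge 1/78 + 1/52 → 5/156
merge 5/156 + 7/156 → 1/13
merge 1/13 + 5/52 → 9/52
merge 11/78 + 9/52 → 49/156
merge 29/156 + 37/156 → 11/26
merge 41/156 + 49/156 → 15/26
merge 11/26 + 15/26 → 1
L = 5/156 + 1/13 + 9/52 + 49/156 + 11/26 + 15/26 + 1 = 135/52 ≈ 2.596 bits/symbol.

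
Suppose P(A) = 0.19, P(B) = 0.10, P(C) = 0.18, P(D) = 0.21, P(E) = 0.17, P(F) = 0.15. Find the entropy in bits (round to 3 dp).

H = −Σ pᵢ log₂ pᵢ.
−0.19·log₂(0.19) = 0.4552
−0.10·log₂(0.10) = 0.3322
−0.18·log₂(0.18) = 0.4453
−0.21·log₂(0.21) = 0.4728
−0.17·log₂(0.17) = 0.4346
−0.15·log₂(0.15) = 0.4105
Sum ≈ 2.5507 → 2.551 bits.

2.551 bits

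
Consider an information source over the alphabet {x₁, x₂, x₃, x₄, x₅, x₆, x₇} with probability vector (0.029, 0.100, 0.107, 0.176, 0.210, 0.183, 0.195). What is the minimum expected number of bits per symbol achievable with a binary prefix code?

2.724 bits/symbol

Repeatedly combine the two least-probable nodes; the expected code length is the sum of the merged weights.
merge 29/1000 + 1/10 → 129/1000
merge 107/1000 + 129/1000 → 59/250
merge 22/125 + 183/1000 → 359/1000
merge 39/200 + 21/100 → 81/200
merge 59/250 + 359/1000 → 119/200
merge 81/200 + 119/200 → 1
L = 129/1000 + 59/250 + 359/1000 + 81/200 + 119/200 + 1 = 681/250 = 2.724 bits/symbol.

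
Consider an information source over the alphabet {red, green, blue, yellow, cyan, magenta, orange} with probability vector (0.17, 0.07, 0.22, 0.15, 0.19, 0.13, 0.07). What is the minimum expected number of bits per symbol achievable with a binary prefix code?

Repeatedly combine the two least-probable nodes; the expected code length is the sum of the merged weights.
merge 7/100 + 7/100 → 7/50
merge 13/100 + 7/50 → 27/100
merge 3/20 + 17/100 → 8/25
merge 19/100 + 11/50 → 41/100
merge 27/100 + 8/25 → 59/100
merge 41/100 + 59/100 → 1
L = 7/50 + 27/100 + 8/25 + 41/100 + 59/100 + 1 = 273/100 = 2.73 bits/symbol.

2.73 bits/symbol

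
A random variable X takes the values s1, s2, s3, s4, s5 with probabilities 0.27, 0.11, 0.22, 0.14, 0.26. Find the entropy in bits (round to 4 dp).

H = −Σ pᵢ log₂ pᵢ.
−0.27·log₂(0.27) = 0.5100
−0.11·log₂(0.11) = 0.3503
−0.22·log₂(0.22) = 0.4806
−0.14·log₂(0.14) = 0.3971
−0.26·log₂(0.26) = 0.5053
Sum ≈ 2.2433 → 2.2433 bits.

2.2433 bits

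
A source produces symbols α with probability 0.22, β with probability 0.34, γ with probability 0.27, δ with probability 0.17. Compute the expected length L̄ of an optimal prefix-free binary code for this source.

2 bits/symbol

Repeatedly combine the two least-probable nodes; the expected code length is the sum of the merged weights.
merge 17/100 + 11/50 → 39/100
merge 27/100 + 17/50 → 61/100
merge 39/100 + 61/100 → 1
L = 39/100 + 61/100 + 1 = 2 bits/symbol.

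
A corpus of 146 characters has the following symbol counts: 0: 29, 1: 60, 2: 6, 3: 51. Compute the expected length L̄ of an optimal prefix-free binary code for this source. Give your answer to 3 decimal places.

1.829 bits/symbol

Probabilities are the counts divided by 146.
Repeatedly combine the two least-probable nodes; the expected code length is the sum of the merged weights.
merge 3/73 + 29/146 → 35/146
merge 35/146 + 51/146 → 43/73
merge 30/73 + 43/73 → 1
L = 35/146 + 43/73 + 1 = 267/146 ≈ 1.829 bits/symbol.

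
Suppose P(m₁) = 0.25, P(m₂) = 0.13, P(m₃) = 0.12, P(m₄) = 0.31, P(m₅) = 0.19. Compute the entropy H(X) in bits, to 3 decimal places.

H = −Σ pᵢ log₂ pᵢ.
−0.25·log₂(0.25) = 0.5000
−0.13·log₂(0.13) = 0.3826
−0.12·log₂(0.12) = 0.3671
−0.31·log₂(0.31) = 0.5238
−0.19·log₂(0.19) = 0.4552
Sum ≈ 2.2287 → 2.229 bits.

2.229 bits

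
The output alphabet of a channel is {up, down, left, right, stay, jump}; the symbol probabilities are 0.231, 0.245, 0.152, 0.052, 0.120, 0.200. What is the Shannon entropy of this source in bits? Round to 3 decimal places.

2.452 bits

H = −Σ pᵢ log₂ pᵢ.
−0.231·log₂(0.231) = 0.4883
−0.245·log₂(0.245) = 0.4971
−0.152·log₂(0.152) = 0.4131
−0.052·log₂(0.052) = 0.2218
−0.120·log₂(0.120) = 0.3671
−0.200·log₂(0.200) = 0.4644
Sum ≈ 2.4518 → 2.452 bits.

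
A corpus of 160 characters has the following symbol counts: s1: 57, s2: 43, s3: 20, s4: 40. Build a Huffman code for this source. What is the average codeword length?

2 bits/symbol

Probabilities are the counts divided by 160.
Repeatedly combine the two least-probable nodes; the expected code length is the sum of the merged weights.
merge 1/8 + 1/4 → 3/8
merge 43/160 + 57/160 → 5/8
merge 3/8 + 5/8 → 1
L = 3/8 + 5/8 + 1 = 2 bits/symbol.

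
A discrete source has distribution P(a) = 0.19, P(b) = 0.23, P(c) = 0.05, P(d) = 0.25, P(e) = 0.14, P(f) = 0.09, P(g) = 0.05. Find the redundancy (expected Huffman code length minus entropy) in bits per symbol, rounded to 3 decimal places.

Entropy H = −Σ p log₂ p ≈ 2.5849 bits.
Huffman merges: 1/20+1/20→1/10; 9/100+1/10→19/100; 7/50+19/100→33/100; 19/100+23/100→21/50; 1/4+33/100→29/50; 21/50+29/50→1. L = 131/50 ≈ 2.6200.
L − H = 2.6200 − 2.5849 = 0.035 bits.

0.035 bits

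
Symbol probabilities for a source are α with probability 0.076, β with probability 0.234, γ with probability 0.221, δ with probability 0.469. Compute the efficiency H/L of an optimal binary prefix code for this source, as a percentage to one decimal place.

96.6%

Entropy H = −Σ p log₂ p ≈ 1.7665 bits.
Huffman merges: 19/250+221/1000→297/1000; 117/500+297/1000→531/1000; 469/1000+531/1000→1. L = 457/250 ≈ 1.8280.
Efficiency = H/L = 1.7665/1.8280 = 96.6%.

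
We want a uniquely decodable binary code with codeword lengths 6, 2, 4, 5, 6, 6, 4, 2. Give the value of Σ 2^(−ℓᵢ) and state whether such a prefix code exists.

0.703125; yes

With common denominator 2^6 = 64: Σ 2^(−ℓᵢ) = 1/64 + 16/64 + 4/64 + 2/64 + 1/64 + 1/64 + 4/64 + 16/64 = 45/64 = 0.703125.
Kraft's inequality requires Σ ≤ 1; here Σ = 0.703125 ≤ 1, so such a prefix code exists.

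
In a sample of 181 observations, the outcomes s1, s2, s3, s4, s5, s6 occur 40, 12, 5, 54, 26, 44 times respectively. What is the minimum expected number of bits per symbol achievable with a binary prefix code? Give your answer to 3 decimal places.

2.331 bits/symbol

Probabilities are the counts divided by 181.
Repeatedly combine the two least-probable nodes; the expected code length is the sum of the merged weights.
merge 5/181 + 12/181 → 17/181
merge 17/181 + 26/181 → 43/181
merge 40/181 + 43/181 → 83/181
merge 44/181 + 54/181 → 98/181
merge 83/181 + 98/181 → 1
L = 17/181 + 43/181 + 83/181 + 98/181 + 1 = 422/181 ≈ 2.331 bits/symbol.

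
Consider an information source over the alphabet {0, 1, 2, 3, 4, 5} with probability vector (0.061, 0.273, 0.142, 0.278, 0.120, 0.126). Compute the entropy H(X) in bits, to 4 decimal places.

2.4144 bits

H = −Σ pᵢ log₂ pᵢ.
−0.061·log₂(0.061) = 0.2461
−0.273·log₂(0.273) = 0.5113
−0.142·log₂(0.142) = 0.3999
−0.278·log₂(0.278) = 0.5134
−0.120·log₂(0.120) = 0.3671
−0.126·log₂(0.126) = 0.3766
Sum ≈ 2.4144 → 2.4144 bits.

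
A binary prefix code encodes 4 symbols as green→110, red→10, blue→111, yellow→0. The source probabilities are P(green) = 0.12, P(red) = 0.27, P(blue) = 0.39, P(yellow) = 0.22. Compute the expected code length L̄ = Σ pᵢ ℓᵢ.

L̄ = Σ pᵢ·ℓᵢ = 0.12·3 + 0.27·2 + 0.39·3 + 0.22·1 = 2.29 bits/symbol.

2.29 bits/symbol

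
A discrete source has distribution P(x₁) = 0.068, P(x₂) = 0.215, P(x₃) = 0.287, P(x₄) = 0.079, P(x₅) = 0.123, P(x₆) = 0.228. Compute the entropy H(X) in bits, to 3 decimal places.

2.405 bits

H = −Σ pᵢ log₂ pᵢ.
−0.068·log₂(0.068) = 0.2637
−0.215·log₂(0.215) = 0.4768
−0.287·log₂(0.287) = 0.5169
−0.079·log₂(0.079) = 0.2893
−0.123·log₂(0.123) = 0.3719
−0.228·log₂(0.228) = 0.4863
Sum ≈ 2.4048 → 2.405 bits.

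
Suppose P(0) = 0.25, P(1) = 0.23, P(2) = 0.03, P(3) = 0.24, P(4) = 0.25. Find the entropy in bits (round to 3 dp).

2.134 bits

H = −Σ pᵢ log₂ pᵢ.
−0.25·log₂(0.25) = 0.5000
−0.23·log₂(0.23) = 0.4877
−0.03·log₂(0.03) = 0.1518
−0.24·log₂(0.24) = 0.4941
−0.25·log₂(0.25) = 0.5000
Sum ≈ 2.1336 → 2.134 bits.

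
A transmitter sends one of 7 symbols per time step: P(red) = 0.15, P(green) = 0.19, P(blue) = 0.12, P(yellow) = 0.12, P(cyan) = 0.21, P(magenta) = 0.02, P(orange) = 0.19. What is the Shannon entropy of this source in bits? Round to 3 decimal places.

2.641 bits

H = −Σ pᵢ log₂ pᵢ.
−0.15·log₂(0.15) = 0.4105
−0.19·log₂(0.19) = 0.4552
−0.12·log₂(0.12) = 0.3671
−0.12·log₂(0.12) = 0.3671
−0.21·log₂(0.21) = 0.4728
−0.02·log₂(0.02) = 0.1129
−0.19·log₂(0.19) = 0.4552
Sum ≈ 2.6408 → 2.641 bits.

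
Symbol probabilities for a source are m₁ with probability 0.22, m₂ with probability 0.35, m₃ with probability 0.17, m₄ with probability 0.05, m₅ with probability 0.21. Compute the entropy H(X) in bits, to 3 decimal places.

2.134 bits

H = −Σ pᵢ log₂ pᵢ.
−0.22·log₂(0.22) = 0.4806
−0.35·log₂(0.35) = 0.5301
−0.17·log₂(0.17) = 0.4346
−0.05·log₂(0.05) = 0.2161
−0.21·log₂(0.21) = 0.4728
Sum ≈ 2.1342 → 2.134 bits.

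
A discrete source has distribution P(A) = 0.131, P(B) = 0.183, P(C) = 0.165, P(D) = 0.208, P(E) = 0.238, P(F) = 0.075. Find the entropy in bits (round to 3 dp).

H = −Σ pᵢ log₂ pᵢ.
−0.131·log₂(0.131) = 0.3841
−0.183·log₂(0.183) = 0.4484
−0.165·log₂(0.165) = 0.4289
−0.208·log₂(0.208) = 0.4712
−0.238·log₂(0.238) = 0.4929
−0.075·log₂(0.075) = 0.2803
Sum ≈ 2.5058 → 2.506 bits.

2.506 bits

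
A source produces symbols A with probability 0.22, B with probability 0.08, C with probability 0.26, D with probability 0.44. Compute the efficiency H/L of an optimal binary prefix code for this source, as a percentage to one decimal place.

Entropy H = −Σ p log₂ p ≈ 1.7985 bits.
Huffman merges: 2/25+11/50→3/10; 13/50+3/10→14/25; 11/25+14/25→1. L = 93/50 ≈ 1.8600.
Efficiency = H/L = 1.7985/1.8600 = 96.7%.

96.7%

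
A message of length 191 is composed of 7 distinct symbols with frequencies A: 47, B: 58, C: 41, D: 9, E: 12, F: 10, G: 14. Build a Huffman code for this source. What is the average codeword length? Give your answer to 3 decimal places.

Probabilities are the counts divided by 191.
Repeatedly combine the two least-probable nodes; the expected code length is the sum of the merged weights.
merge 9/191 + 10/191 → 19/191
merge 12/191 + 14/191 → 26/191
merge 19/191 + 26/191 → 45/191
merge 41/191 + 45/191 → 86/191
merge 47/191 + 58/191 → 105/191
merge 86/191 + 105/191 → 1
L = 19/191 + 26/191 + 45/191 + 86/191 + 105/191 + 1 = 472/191 ≈ 2.471 bits/symbol.

2.471 bits/symbol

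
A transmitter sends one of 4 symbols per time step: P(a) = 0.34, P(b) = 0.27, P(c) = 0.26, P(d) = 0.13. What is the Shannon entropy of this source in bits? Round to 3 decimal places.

1.927 bits

H = −Σ pᵢ log₂ pᵢ.
−0.34·log₂(0.34) = 0.5292
−0.27·log₂(0.27) = 0.5100
−0.26·log₂(0.26) = 0.5053
−0.13·log₂(0.13) = 0.3826
Sum ≈ 1.9271 → 1.927 bits.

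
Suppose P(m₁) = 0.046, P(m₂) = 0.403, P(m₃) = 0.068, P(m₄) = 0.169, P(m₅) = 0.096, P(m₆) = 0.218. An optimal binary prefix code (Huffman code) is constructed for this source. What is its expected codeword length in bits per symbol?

2.3 bits/symbol

Repeatedly combine the two least-probable nodes; the expected code length is the sum of the merged weights.
merge 23/500 + 17/250 → 57/500
merge 12/125 + 57/500 → 21/100
merge 169/1000 + 21/100 → 379/1000
merge 109/500 + 379/1000 → 597/1000
merge 403/1000 + 597/1000 → 1
L = 57/500 + 21/100 + 379/1000 + 597/1000 + 1 = 23/10 = 2.3 bits/symbol.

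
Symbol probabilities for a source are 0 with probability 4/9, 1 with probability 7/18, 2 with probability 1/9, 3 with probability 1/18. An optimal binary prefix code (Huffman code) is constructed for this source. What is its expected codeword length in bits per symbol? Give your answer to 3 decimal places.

Repeatedly combine the two least-probable nodes; the expected code length is the sum of the merged weights.
merge 1/18 + 1/9 → 1/6
merge 1/6 + 7/18 → 5/9
merge 4/9 + 5/9 → 1
L = 1/6 + 5/9 + 1 = 31/18 ≈ 1.722 bits/symbol.

1.722 bits/symbol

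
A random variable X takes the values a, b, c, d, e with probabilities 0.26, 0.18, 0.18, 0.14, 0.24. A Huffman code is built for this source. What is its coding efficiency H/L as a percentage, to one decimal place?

98.6%

Entropy H = −Σ p log₂ p ≈ 2.2871 bits.
Huffman merges: 7/50+9/50→8/25; 9/50+6/25→21/50; 13/50+8/25→29/50; 21/50+29/50→1. L = 58/25 ≈ 2.3200.
Efficiency = H/L = 2.2871/2.3200 = 98.6%.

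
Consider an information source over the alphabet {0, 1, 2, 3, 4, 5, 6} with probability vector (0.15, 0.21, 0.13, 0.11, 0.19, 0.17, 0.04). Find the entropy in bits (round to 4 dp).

2.6919 bits

H = −Σ pᵢ log₂ pᵢ.
−0.15·log₂(0.15) = 0.4105
−0.21·log₂(0.21) = 0.4728
−0.13·log₂(0.13) = 0.3826
−0.11·log₂(0.11) = 0.3503
−0.19·log₂(0.19) = 0.4552
−0.17·log₂(0.17) = 0.4346
−0.04·log₂(0.04) = 0.1858
Sum ≈ 2.6919 → 2.6919 bits.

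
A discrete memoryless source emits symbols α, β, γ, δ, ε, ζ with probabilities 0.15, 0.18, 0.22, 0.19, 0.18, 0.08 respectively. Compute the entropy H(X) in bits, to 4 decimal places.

H = −Σ pᵢ log₂ pᵢ.
−0.15·log₂(0.15) = 0.4105
−0.18·log₂(0.18) = 0.4453
−0.22·log₂(0.22) = 0.4806
−0.19·log₂(0.19) = 0.4552
−0.18·log₂(0.18) = 0.4453
−0.08·log₂(0.08) = 0.2915
Sum ≈ 2.5285 → 2.5285 bits.

2.5285 bits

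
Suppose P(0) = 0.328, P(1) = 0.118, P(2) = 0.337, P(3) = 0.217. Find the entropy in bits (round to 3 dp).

1.898 bits

H = −Σ pᵢ log₂ pᵢ.
−0.328·log₂(0.328) = 0.5275
−0.118·log₂(0.118) = 0.3638
−0.337·log₂(0.337) = 0.5288
−0.217·log₂(0.217) = 0.4783
Sum ≈ 1.8984 → 1.898 bits.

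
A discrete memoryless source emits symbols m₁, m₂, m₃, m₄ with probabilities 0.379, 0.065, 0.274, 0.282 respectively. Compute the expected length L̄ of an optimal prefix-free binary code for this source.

1.96 bits/symbol

Repeatedly combine the two least-probable nodes; the expected code length is the sum of the merged weights.
merge 13/200 + 137/500 → 339/1000
merge 141/500 + 339/1000 → 621/1000
merge 379/1000 + 621/1000 → 1
L = 339/1000 + 621/1000 + 1 = 49/25 = 1.96 bits/symbol.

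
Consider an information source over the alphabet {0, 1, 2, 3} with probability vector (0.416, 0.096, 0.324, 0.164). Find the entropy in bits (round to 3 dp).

1.805 bits

H = −Σ pᵢ log₂ pᵢ.
−0.416·log₂(0.416) = 0.5264
−0.096·log₂(0.096) = 0.3246
−0.324·log₂(0.324) = 0.5268
−0.164·log₂(0.164) = 0.4278
Sum ≈ 1.8055 → 1.805 bits.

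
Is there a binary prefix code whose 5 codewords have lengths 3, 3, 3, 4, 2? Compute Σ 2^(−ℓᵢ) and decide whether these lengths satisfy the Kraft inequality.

With common denominator 2^4 = 16: Σ 2^(−ℓᵢ) = 2/16 + 2/16 + 2/16 + 1/16 + 4/16 = 11/16 = 0.6875.
Kraft's inequality requires Σ ≤ 1; here Σ = 0.6875 ≤ 1, so such a prefix code exists.

0.6875; yes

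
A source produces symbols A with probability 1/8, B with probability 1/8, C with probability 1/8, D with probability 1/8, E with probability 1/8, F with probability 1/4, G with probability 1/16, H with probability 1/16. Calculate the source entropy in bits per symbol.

2.875 bits

Each probability is a power of 1/2, so log₂(1/p) is an integer.
H = Σ p·log₂(1/p) = 1/8·3 + 1/8·3 + 1/8·3 + 1/8·3 + 1/8·3 + 1/4·2 + 1/16·4 + 1/16·4 = 2.875 bits.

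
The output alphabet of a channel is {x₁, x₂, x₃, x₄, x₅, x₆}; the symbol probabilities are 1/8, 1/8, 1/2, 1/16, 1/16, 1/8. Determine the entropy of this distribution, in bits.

Each probability is a power of 1/2, so log₂(1/p) is an integer.
H = Σ p·log₂(1/p) = 1/8·3 + 1/8·3 + 1/2·1 + 1/16·4 + 1/16·4 + 1/8·3 = 2.125 bits.

2.125 bits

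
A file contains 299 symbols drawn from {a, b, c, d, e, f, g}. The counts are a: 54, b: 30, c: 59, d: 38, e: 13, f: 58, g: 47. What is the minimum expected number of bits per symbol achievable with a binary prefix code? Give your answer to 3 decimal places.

2.753 bits/symbol

Probabilities are the counts divided by 299.
Repeatedly combine the two least-probable nodes; the expected code length is the sum of the merged weights.
merge 1/23 + 30/299 → 43/299
merge 38/299 + 43/299 → 81/299
merge 47/299 + 54/299 → 101/299
merge 58/299 + 59/299 → 9/23
merge 81/299 + 101/299 → 14/23
merge 9/23 + 14/23 → 1
L = 43/299 + 81/299 + 101/299 + 9/23 + 14/23 + 1 = 823/299 ≈ 2.753 bits/symbol.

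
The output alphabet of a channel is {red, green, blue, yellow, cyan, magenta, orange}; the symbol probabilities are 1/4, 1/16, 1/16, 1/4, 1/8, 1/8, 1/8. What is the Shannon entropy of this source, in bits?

Each probability is a power of 1/2, so log₂(1/p) is an integer.
H = Σ p·log₂(1/p) = 1/4·2 + 1/16·4 + 1/16·4 + 1/4·2 + 1/8·3 + 1/8·3 + 1/8·3 = 2.625 bits.

2.625 bits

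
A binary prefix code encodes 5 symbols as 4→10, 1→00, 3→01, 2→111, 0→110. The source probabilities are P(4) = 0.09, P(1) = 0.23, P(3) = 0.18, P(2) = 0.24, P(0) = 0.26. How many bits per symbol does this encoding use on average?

2.5 bits/symbol

L̄ = Σ pᵢ·ℓᵢ = 0.09·2 + 0.23·2 + 0.18·2 + 0.24·3 + 0.26·3 = 2.5 bits/symbol.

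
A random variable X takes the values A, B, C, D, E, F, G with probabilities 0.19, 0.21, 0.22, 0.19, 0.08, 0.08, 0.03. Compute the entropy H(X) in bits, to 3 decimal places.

H = −Σ pᵢ log₂ pᵢ.
−0.19·log₂(0.19) = 0.4552
−0.21·log₂(0.21) = 0.4728
−0.22·log₂(0.22) = 0.4806
−0.19·log₂(0.19) = 0.4552
−0.08·log₂(0.08) = 0.2915
−0.08·log₂(0.08) = 0.2915
−0.03·log₂(0.03) = 0.1518
Sum ≈ 2.5986 → 2.599 bits.

2.599 bits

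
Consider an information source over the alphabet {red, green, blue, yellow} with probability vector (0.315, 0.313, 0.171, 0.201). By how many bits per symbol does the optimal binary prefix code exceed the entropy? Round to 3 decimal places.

Entropy H = −Σ p log₂ p ≈ 1.9504 bits.
Huffman merges: 171/1000+201/1000→93/250; 313/1000+63/200→157/250; 93/250+157/250→1. L = 2 ≈ 2.0000.
L − H = 2.0000 − 1.9504 = 0.050 bits.

0.050 bits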